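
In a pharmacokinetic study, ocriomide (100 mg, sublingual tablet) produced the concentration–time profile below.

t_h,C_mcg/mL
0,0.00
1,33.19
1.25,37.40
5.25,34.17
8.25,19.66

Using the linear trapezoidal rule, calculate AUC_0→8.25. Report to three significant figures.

AUC = 249 mcg/mL·h

Trapezoidal AUC_0→8.25:
  [0→1]: (0.00+33.19)/2 × 1 = 16.595
  [1→1.25]: (33.19+37.40)/2 × 0.25 = 8.82375
  [1.25→5.25]: (37.40+34.17)/2 × 4 = 143.14
  [5.25→8.25]: (34.17+19.66)/2 × 3 = 80.745
  Sum = 249.30375 mcg/mL·h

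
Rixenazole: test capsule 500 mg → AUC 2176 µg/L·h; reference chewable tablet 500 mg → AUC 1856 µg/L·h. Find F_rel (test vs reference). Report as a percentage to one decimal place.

F_rel = 117.2%

F_rel = (AUC_test/D_test) / (AUC_ref/D_ref)
      = (2176/500) / (1856/500)
      = 4.352 / 3.712 = 1.1724 = 117.24%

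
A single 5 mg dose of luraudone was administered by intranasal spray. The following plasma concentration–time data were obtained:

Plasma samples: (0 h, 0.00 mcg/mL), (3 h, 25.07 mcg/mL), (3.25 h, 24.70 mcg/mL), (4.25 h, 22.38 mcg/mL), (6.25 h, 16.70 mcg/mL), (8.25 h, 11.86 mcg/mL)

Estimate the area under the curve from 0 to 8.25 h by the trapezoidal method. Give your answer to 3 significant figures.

Trapezoidal AUC_0→8.25:
  [0→3]: (0.00+25.07)/2 × 3 = 37.605
  [3→3.25]: (25.07+24.70)/2 × 0.25 = 6.22125
  [3.25→4.25]: (24.70+22.38)/2 × 1 = 23.54
  [4.25→6.25]: (22.38+16.70)/2 × 2 = 39.08
  [6.25→8.25]: (16.70+11.86)/2 × 2 = 28.56
  Sum = 135.00625 mcg/mL·h

AUC = 135 mcg/mL·h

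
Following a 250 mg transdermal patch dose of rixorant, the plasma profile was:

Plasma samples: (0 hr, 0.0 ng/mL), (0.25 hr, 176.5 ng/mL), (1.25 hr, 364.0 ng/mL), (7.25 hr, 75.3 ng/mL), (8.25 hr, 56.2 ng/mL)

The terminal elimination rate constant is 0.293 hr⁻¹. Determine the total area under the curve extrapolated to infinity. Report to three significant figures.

AUC = 1870 ng/mL·hr

Trapezoidal AUC_0→8.25:
  [0→0.25]: (0.0+176.5)/2 × 0.25 = 22.0625
  [0.25→1.25]: (176.5+364.0)/2 × 1 = 270.25
  [1.25→7.25]: (364.0+75.3)/2 × 6 = 1317.9
  [7.25→8.25]: (75.3+56.2)/2 × 1 = 65.75
  Sum = 1675.9625 ng/mL·hr
Extrapolated tail: C_last / k_e = 56.2 / 0.293 = 191.809
AUC_0→∞ = 1675.9625 + 191.809 = 1867.7715 ng/mL·hr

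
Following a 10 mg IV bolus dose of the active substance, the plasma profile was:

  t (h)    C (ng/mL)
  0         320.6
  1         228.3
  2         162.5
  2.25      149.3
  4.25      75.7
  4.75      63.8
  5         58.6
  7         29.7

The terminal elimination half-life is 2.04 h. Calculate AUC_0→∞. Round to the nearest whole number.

AUC = 960 ng/mL·h

Trapezoidal AUC_0→7:
  [0→1]: (320.6+228.3)/2 × 1 = 274.45
  [1→2]: (228.3+162.5)/2 × 1 = 195.4
  [2→2.25]: (162.5+149.3)/2 × 0.25 = 38.975
  [2.25→4.25]: (149.3+75.7)/2 × 2 = 225.0
  [4.25→4.75]: (75.7+63.8)/2 × 0.5 = 34.875
  [4.75→5]: (63.8+58.6)/2 × 0.25 = 15.3
  [5→7]: (58.6+29.7)/2 × 2 = 88.3
  Sum = 872.3 ng/mL·h
k_e = ln2 / t½ = 0.693147 / 2.04 = 0.3398 h^-1
Extrapolated tail: C_last / k_e = 29.7 / 0.3398 = 87.404
AUC_0→∞ = 872.3 + 87.404 = 959.704 ng/mL·h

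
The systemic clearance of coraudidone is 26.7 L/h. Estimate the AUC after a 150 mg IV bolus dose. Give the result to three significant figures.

AUC_0→∞ = Dose_iv / CL
        = 150 / 26.7 = 5.61798 mg/L·h

AUC = 5.62 mg/L·h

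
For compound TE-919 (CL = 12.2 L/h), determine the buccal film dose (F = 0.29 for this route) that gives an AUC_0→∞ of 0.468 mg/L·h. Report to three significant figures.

Dose = 19.7 mg

Dose = CL × AUC_0→∞ / F
     = 12.2 × 0.468 / 0.29 = 19.6883 mg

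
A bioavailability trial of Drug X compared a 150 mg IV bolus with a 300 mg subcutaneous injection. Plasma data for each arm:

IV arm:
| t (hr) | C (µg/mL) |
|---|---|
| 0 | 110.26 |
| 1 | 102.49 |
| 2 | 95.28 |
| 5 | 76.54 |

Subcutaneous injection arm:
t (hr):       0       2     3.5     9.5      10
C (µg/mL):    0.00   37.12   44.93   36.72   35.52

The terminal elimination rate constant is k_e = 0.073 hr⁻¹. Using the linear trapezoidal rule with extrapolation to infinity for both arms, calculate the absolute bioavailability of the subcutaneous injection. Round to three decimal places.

F = 0.281

Trapezoidal AUC_0→5 (IV):
  [0→1]: (110.26+102.49)/2 × 1 = 106.375
  [1→2]: (102.49+95.28)/2 × 1 = 98.885
  [2→5]: (95.28+76.54)/2 × 3 = 257.73
  Sum = 462.99 µg/mL·hr
IV tail: 76.54/0.073 = 1048.493; AUC_iv,0→∞ = 462.99 + 1048.493 = 1511.483 µg/mL·hr
Trapezoidal AUC_0→10 (subcutaneous injection):
  [0→2]: (0.00+37.12)/2 × 2 = 37.12
  [2→3.5]: (37.12+44.93)/2 × 1.5 = 61.5375
  [3.5→9.5]: (44.93+36.72)/2 × 6 = 244.95
  [9.5→10]: (36.72+35.52)/2 × 0.5 = 18.06
  Sum = 361.6675 µg/mL·hr
subcutaneous injection tail: 35.52/0.073 = 486.575; AUC_ev,0→∞ = 361.6675 + 486.575 = 848.2425 µg/mL·hr
F = (AUC_ev/D_ev)/(AUC_iv/D_iv) = (848.2425/300)/(1511.483/150) = 2.827475/10.0766 = 0.2806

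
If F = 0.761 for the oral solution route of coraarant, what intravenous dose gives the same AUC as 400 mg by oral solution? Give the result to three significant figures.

D_iv = 304 mg

Systemic exposure from an extravascular dose = F × D_ev, so the equivalent IV dose is F × D_ev.
D_iv = F × D_ev = 0.761 × 400 = 304.4 mg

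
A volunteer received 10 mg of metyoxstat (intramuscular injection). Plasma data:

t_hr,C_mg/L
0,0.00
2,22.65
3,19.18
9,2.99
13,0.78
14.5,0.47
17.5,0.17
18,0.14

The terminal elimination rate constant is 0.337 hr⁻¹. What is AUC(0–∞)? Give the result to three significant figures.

Trapezoidal AUC_0→18:
  [0→2]: (0.00+22.65)/2 × 2 = 22.65
  [2→3]: (22.65+19.18)/2 × 1 = 20.915
  [3→9]: (19.18+2.99)/2 × 6 = 66.51
  [9→13]: (2.99+0.78)/2 × 4 = 7.54
  [13→14.5]: (0.78+0.47)/2 × 1.5 = 0.9375
  [14.5→17.5]: (0.47+0.17)/2 × 3 = 0.96
  [17.5→18]: (0.17+0.14)/2 × 0.5 = 0.0775
  Sum = 119.59 mg/L·hr
Extrapolated tail: C_last / k_e = 0.14 / 0.337 = 0.415
AUC_0→∞ = 119.59 + 0.415 = 120.005 mg/L·hr

AUC = 120 mg/L·hr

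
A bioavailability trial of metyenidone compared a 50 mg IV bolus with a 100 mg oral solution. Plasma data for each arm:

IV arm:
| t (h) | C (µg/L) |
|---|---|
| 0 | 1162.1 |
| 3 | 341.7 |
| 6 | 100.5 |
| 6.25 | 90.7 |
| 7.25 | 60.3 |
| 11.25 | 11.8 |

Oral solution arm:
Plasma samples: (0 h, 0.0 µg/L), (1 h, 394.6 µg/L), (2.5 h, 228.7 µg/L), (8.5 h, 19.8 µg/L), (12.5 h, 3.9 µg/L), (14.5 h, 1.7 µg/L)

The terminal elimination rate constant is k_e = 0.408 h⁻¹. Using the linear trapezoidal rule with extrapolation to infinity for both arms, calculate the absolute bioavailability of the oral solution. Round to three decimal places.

Trapezoidal AUC_0→11.25 (IV):
  [0→3]: (1162.1+341.7)/2 × 3 = 2255.7
  [3→6]: (341.7+100.5)/2 × 3 = 663.3
  [6→6.25]: (100.5+90.7)/2 × 0.25 = 23.9
  [6.25→7.25]: (90.7+60.3)/2 × 1 = 75.5
  [7.25→11.25]: (60.3+11.8)/2 × 4 = 144.2
  Sum = 3162.6 µg/L·h
IV tail: 11.8/0.408 = 28.922; AUC_iv,0→∞ = 3162.6 + 28.922 = 3191.522 µg/L·h
Trapezoidal AUC_0→14.5 (oral solution):
  [0→1]: (0.0+394.6)/2 × 1 = 197.3
  [1→2.5]: (394.6+228.7)/2 × 1.5 = 467.475
  [2.5→8.5]: (228.7+19.8)/2 × 6 = 745.5
  [8.5→12.5]: (19.8+3.9)/2 × 4 = 47.4
  [12.5→14.5]: (3.9+1.7)/2 × 2 = 5.6
  Sum = 1463.275 µg/L·h
oral solution tail: 1.7/0.408 = 4.167; AUC_ev,0→∞ = 1463.275 + 4.167 = 1467.442 µg/L·h
F = (AUC_ev/D_ev)/(AUC_iv/D_iv) = (1467.442/100)/(3191.522/50) = 14.67442/63.83044 = 0.2299

F = 0.230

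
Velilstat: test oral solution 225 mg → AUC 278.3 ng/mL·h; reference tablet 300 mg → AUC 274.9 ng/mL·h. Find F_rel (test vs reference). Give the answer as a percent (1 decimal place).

F_rel = (AUC_test/D_test) / (AUC_ref/D_ref)
      = (278.3/225) / (274.9/300)
      = 1.23689 / 0.916333 = 1.3498 = 134.98%

F_rel = 135.0%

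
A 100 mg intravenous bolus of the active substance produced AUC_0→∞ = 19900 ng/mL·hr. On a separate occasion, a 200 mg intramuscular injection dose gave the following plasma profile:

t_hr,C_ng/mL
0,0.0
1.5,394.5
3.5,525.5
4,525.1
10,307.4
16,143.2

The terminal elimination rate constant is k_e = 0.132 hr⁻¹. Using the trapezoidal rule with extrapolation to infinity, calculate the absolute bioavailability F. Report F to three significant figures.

Trapezoidal AUC_0→16 (intramuscular injection):
  [0→1.5]: (0.0+394.5)/2 × 1.5 = 295.875
  [1.5→3.5]: (394.5+525.5)/2 × 2 = 920.0
  [3.5→4]: (525.5+525.1)/2 × 0.5 = 262.65
  [4→10]: (525.1+307.4)/2 × 6 = 2497.5
  [10→16]: (307.4+143.2)/2 × 6 = 1351.8
  Sum = 5327.825 ng/mL·hr
Tail: C_last/k_e = 143.2/0.132 = 1084.848
AUC_0→∞ (intramuscular injection) = 5327.825 + 1084.848 = 6412.673 ng/mL·hr
F = (AUC_ev/D_ev)/(AUC_iv/D_iv) = (6412.673/200)/(19900/100) = 32.063365/199 = 0.1611

F = 0.161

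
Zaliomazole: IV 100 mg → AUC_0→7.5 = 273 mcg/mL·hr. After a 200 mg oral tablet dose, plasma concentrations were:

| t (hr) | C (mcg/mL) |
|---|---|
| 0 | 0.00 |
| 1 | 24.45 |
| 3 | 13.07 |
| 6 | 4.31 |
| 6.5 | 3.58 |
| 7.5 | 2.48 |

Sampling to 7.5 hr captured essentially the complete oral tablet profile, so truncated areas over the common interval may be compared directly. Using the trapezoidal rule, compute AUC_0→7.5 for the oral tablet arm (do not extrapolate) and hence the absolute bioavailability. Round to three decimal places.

F = 0.148

Trapezoidal AUC_0→7.5 (oral tablet):
  [0→1]: (0.00+24.45)/2 × 1 = 12.225
  [1→3]: (24.45+13.07)/2 × 2 = 37.52
  [3→6]: (13.07+4.31)/2 × 3 = 26.07
  [6→6.5]: (4.31+3.58)/2 × 0.5 = 1.9725
  [6.5→7.5]: (3.58+2.48)/2 × 1 = 3.03
  Sum = 80.8175 mcg/mL·hr
F = (AUC_ev/D_ev)/(AUC_iv/D_iv) = (80.8175/200)/(273/100) = 0.4040875/2.73 = 0.1480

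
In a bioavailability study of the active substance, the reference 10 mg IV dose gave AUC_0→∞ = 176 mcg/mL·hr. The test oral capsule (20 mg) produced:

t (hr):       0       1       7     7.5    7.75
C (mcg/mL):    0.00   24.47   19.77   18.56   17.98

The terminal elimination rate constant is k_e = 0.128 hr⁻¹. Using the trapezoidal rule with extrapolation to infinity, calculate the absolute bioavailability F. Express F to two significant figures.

Trapezoidal AUC_0→7.75 (oral capsule):
  [0→1]: (0.00+24.47)/2 × 1 = 12.235
  [1→7]: (24.47+19.77)/2 × 6 = 132.72
  [7→7.5]: (19.77+18.56)/2 × 0.5 = 9.5825
  [7.5→7.75]: (18.56+17.98)/2 × 0.25 = 4.5675
  Sum = 159.105 mcg/mL·hr
Tail: C_last/k_e = 17.98/0.128 = 140.469
AUC_0→∞ (oral capsule) = 159.105 + 140.469 = 299.574 mcg/mL·hr
F = (AUC_ev/D_ev)/(AUC_iv/D_iv) = (299.574/20)/(176/10) = 14.9787/17.6 = 0.8511

F = 0.85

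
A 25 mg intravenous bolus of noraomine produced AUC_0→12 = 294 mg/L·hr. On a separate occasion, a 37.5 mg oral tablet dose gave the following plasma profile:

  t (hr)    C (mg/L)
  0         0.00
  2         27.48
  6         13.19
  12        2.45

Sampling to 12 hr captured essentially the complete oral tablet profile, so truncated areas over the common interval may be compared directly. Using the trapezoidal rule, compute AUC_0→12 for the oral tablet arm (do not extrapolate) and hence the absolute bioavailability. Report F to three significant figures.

F = 0.353

Trapezoidal AUC_0→12 (oral tablet):
  [0→2]: (0.00+27.48)/2 × 2 = 27.48
  [2→6]: (27.48+13.19)/2 × 4 = 81.34
  [6→12]: (13.19+2.45)/2 × 6 = 46.92
  Sum = 155.74 mg/L·hr
F = (AUC_ev/D_ev)/(AUC_iv/D_iv) = (155.74/37.5)/(294/25) = 4.15307/11.76 = 0.3532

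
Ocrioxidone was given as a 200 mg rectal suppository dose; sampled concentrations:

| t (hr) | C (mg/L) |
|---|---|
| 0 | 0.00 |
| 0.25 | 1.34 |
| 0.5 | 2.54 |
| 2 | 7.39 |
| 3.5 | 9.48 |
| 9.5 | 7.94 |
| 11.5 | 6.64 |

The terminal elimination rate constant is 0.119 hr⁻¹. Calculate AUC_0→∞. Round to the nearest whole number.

AUC = 143 mg/L·hr

Trapezoidal AUC_0→11.5:
  [0→0.25]: (0.00+1.34)/2 × 0.25 = 0.1675
  [0.25→0.5]: (1.34+2.54)/2 × 0.25 = 0.485
  [0.5→2]: (2.54+7.39)/2 × 1.5 = 7.4475
  [2→3.5]: (7.39+9.48)/2 × 1.5 = 12.6525
  [3.5→9.5]: (9.48+7.94)/2 × 6 = 52.26
  [9.5→11.5]: (7.94+6.64)/2 × 2 = 14.58
  Sum = 87.5925 mg/L·hr
Extrapolated tail: C_last / k_e = 6.64 / 0.119 = 55.798
AUC_0→∞ = 87.5925 + 55.798 = 143.3905 mg/L·hr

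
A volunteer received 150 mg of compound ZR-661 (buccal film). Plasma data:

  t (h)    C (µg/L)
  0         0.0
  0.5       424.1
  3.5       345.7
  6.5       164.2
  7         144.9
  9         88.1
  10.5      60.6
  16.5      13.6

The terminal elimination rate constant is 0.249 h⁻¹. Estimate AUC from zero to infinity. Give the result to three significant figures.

AUC = 2720 µg/L·h

Trapezoidal AUC_0→16.5:
  [0→0.5]: (0.0+424.1)/2 × 0.5 = 106.025
  [0.5→3.5]: (424.1+345.7)/2 × 3 = 1154.7
  [3.5→6.5]: (345.7+164.2)/2 × 3 = 764.85
  [6.5→7]: (164.2+144.9)/2 × 0.5 = 77.275
  [7→9]: (144.9+88.1)/2 × 2 = 233.0
  [9→10.5]: (88.1+60.6)/2 × 1.5 = 111.525
  [10.5→16.5]: (60.6+13.6)/2 × 6 = 222.6
  Sum = 2669.975 µg/L·h
Extrapolated tail: C_last / k_e = 13.6 / 0.249 = 54.618
AUC_0→∞ = 2669.975 + 54.618 = 2724.593 µg/L·h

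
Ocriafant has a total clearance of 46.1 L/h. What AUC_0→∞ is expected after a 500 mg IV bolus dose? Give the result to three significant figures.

AUC_0→∞ = Dose_iv / CL
        = 500 / 46.1 = 10.846 mg/L·h

AUC = 10.8 mg/L·h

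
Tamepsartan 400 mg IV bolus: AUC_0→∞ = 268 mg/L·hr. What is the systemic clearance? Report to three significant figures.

CL = Dose_iv / AUC_0→∞
   = 400 / 268 = 1.49254 L/hr

CL = 1.49 L/hr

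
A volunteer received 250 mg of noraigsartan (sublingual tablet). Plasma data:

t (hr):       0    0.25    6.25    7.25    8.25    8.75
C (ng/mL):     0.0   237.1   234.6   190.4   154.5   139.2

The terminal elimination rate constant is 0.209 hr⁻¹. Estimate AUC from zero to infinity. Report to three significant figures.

Trapezoidal AUC_0→8.75:
  [0→0.25]: (0.0+237.1)/2 × 0.25 = 29.6375
  [0.25→6.25]: (237.1+234.6)/2 × 6 = 1415.1
  [6.25→7.25]: (234.6+190.4)/2 × 1 = 212.5
  [7.25→8.25]: (190.4+154.5)/2 × 1 = 172.45
  [8.25→8.75]: (154.5+139.2)/2 × 0.5 = 73.425
  Sum = 1903.1125 ng/mL·hr
Extrapolated tail: C_last / k_e = 139.2 / 0.209 = 666.029
AUC_0→∞ = 1903.1125 + 666.029 = 2569.1415 ng/mL·hr

AUC = 2570 ng/mL·hr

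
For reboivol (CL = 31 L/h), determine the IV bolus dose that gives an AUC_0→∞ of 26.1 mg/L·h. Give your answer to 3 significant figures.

Dose = 809 mg

Dose_iv = CL × AUC_0→∞
     = 31 × 26.1 = 809.1 mg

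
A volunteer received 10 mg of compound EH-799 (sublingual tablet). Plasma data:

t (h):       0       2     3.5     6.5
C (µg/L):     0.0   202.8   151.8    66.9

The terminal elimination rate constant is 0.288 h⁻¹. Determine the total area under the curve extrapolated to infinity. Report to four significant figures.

AUC = 1029 µg/L·h

Trapezoidal AUC_0→6.5:
  [0→2]: (0.0+202.8)/2 × 2 = 202.8
  [2→3.5]: (202.8+151.8)/2 × 1.5 = 265.95
  [3.5→6.5]: (151.8+66.9)/2 × 3 = 328.05
  Sum = 796.8 µg/L·h
Extrapolated tail: C_last / k_e = 66.9 / 0.288 = 232.292
AUC_0→∞ = 796.8 + 232.292 = 1029.092 µg/L·h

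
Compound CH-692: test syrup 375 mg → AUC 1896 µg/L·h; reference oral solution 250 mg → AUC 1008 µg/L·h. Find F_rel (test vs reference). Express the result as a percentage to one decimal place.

F_rel = (AUC_test/D_test) / (AUC_ref/D_ref)
      = (1896/375) / (1008/250)
      = 5.056 / 4.032 = 1.2540 = 125.40%

F_rel = 125.4%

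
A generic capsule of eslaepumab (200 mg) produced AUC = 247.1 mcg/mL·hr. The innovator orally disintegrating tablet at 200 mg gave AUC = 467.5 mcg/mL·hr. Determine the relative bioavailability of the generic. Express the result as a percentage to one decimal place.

F_rel = (AUC_test/D_test) / (AUC_ref/D_ref)
      = (247.1/200) / (467.5/200)
      = 1.2355 / 2.3375 = 0.5286 = 52.86%

F_rel = 52.9%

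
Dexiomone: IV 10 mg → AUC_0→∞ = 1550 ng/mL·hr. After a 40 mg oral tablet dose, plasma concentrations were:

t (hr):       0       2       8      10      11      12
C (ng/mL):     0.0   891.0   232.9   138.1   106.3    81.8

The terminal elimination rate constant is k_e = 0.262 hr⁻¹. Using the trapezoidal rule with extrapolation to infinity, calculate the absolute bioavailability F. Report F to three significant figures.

F = 0.833

Trapezoidal AUC_0→12 (oral tablet):
  [0→2]: (0.0+891.0)/2 × 2 = 891.0
  [2→8]: (891.0+232.9)/2 × 6 = 3371.7
  [8→10]: (232.9+138.1)/2 × 2 = 371.0
  [10→11]: (138.1+106.3)/2 × 1 = 122.2
  [11→12]: (106.3+81.8)/2 × 1 = 94.05
  Sum = 4849.95 ng/mL·hr
Tail: C_last/k_e = 81.8/0.262 = 312.214
AUC_0→∞ (oral tablet) = 4849.95 + 312.214 = 5162.164 ng/mL·hr
F = (AUC_ev/D_ev)/(AUC_iv/D_iv) = (5162.164/40)/(1550/10) = 129.0541/155 = 0.8326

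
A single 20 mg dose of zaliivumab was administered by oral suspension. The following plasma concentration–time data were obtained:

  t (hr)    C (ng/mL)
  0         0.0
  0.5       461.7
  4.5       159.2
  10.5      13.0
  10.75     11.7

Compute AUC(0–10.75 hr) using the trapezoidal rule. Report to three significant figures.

AUC = 1880 ng/mL·hr

Trapezoidal AUC_0→10.75:
  [0→0.5]: (0.0+461.7)/2 × 0.5 = 115.425
  [0.5→4.5]: (461.7+159.2)/2 × 4 = 1241.8
  [4.5→10.5]: (159.2+13.0)/2 × 6 = 516.6
  [10.5→10.75]: (13.0+11.7)/2 × 0.25 = 3.0875
  Sum = 1876.9125 ng/mL·hr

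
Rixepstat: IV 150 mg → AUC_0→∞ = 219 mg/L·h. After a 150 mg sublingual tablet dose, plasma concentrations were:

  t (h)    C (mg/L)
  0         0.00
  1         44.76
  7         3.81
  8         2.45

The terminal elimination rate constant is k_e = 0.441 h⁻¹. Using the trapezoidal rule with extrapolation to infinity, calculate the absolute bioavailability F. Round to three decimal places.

Trapezoidal AUC_0→8 (sublingual tablet):
  [0→1]: (0.00+44.76)/2 × 1 = 22.38
  [1→7]: (44.76+3.81)/2 × 6 = 145.71
  [7→8]: (3.81+2.45)/2 × 1 = 3.13
  Sum = 171.22 mg/L·h
Tail: C_last/k_e = 2.45/0.441 = 5.556
AUC_0→∞ (sublingual tablet) = 171.22 + 5.556 = 176.776 mg/L·h
F = (AUC_ev/D_ev)/(AUC_iv/D_iv) = (176.776/150)/(219/150) = 1.17851/1.46 = 0.8072

F = 0.807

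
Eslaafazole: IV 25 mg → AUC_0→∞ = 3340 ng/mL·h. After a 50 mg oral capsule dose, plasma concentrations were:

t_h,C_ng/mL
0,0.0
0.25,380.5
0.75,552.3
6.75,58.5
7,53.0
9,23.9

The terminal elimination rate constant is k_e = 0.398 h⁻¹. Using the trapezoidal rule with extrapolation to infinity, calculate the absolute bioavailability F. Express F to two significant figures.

Trapezoidal AUC_0→9 (oral capsule):
  [0→0.25]: (0.0+380.5)/2 × 0.25 = 47.5625
  [0.25→0.75]: (380.5+552.3)/2 × 0.5 = 233.2
  [0.75→6.75]: (552.3+58.5)/2 × 6 = 1832.4
  [6.75→7]: (58.5+53.0)/2 × 0.25 = 13.9375
  [7→9]: (53.0+23.9)/2 × 2 = 76.9
  Sum = 2204.0 ng/mL·h
Tail: C_last/k_e = 23.9/0.398 = 60.050
AUC_0→∞ (oral capsule) = 2204.0 + 60.050 = 2264.05 ng/mL·h
F = (AUC_ev/D_ev)/(AUC_iv/D_iv) = (2264.05/50)/(3340/25) = 45.281/133.6 = 0.3389

F = 0.34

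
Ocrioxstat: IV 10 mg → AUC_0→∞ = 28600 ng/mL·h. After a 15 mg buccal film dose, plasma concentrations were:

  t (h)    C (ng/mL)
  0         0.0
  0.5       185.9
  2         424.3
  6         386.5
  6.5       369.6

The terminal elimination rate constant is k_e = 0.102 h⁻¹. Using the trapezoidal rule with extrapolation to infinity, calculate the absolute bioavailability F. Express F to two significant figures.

Trapezoidal AUC_0→6.5 (buccal film):
  [0→0.5]: (0.0+185.9)/2 × 0.5 = 46.475
  [0.5→2]: (185.9+424.3)/2 × 1.5 = 457.65
  [2→6]: (424.3+386.5)/2 × 4 = 1621.6
  [6→6.5]: (386.5+369.6)/2 × 0.5 = 189.025
  Sum = 2314.75 ng/mL·h
Tail: C_last/k_e = 369.6/0.102 = 3623.529
AUC_0→∞ (buccal film) = 2314.75 + 3623.529 = 5938.279 ng/mL·h
F = (AUC_ev/D_ev)/(AUC_iv/D_iv) = (5938.279/15)/(28600/10) = 395.885/2860 = 0.1384

F = 0.14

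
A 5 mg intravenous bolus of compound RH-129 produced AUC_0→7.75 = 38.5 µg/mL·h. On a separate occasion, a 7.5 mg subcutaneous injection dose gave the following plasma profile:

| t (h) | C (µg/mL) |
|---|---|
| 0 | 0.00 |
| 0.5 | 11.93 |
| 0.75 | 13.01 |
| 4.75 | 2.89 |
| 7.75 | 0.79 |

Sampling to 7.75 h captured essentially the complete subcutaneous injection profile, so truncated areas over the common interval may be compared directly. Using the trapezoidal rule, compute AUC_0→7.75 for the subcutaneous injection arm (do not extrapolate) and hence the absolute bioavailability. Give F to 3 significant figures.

F = 0.752

Trapezoidal AUC_0→7.75 (subcutaneous injection):
  [0→0.5]: (0.00+11.93)/2 × 0.5 = 2.9825
  [0.5→0.75]: (11.93+13.01)/2 × 0.25 = 3.1175
  [0.75→4.75]: (13.01+2.89)/2 × 4 = 31.8
  [4.75→7.75]: (2.89+0.79)/2 × 3 = 5.52
  Sum = 43.42 µg/mL·h
F = (AUC_ev/D_ev)/(AUC_iv/D_iv) = (43.42/7.5)/(38.5/5) = 5.78933/7.7 = 0.7519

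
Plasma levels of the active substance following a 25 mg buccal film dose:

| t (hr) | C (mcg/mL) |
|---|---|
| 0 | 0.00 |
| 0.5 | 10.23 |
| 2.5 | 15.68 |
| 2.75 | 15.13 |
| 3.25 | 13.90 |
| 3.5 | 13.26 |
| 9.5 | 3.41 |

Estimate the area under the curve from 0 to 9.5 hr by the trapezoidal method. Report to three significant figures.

AUC = 93.0 mcg/mL·hr

Trapezoidal AUC_0→9.5:
  [0→0.5]: (0.00+10.23)/2 × 0.5 = 2.5575
  [0.5→2.5]: (10.23+15.68)/2 × 2 = 25.91
  [2.5→2.75]: (15.68+15.13)/2 × 0.25 = 3.85125
  [2.75→3.25]: (15.13+13.90)/2 × 0.5 = 7.2575
  [3.25→3.5]: (13.90+13.26)/2 × 0.25 = 3.395
  [3.5→9.5]: (13.26+3.41)/2 × 6 = 50.01
  Sum = 92.98125 mcg/mL·hr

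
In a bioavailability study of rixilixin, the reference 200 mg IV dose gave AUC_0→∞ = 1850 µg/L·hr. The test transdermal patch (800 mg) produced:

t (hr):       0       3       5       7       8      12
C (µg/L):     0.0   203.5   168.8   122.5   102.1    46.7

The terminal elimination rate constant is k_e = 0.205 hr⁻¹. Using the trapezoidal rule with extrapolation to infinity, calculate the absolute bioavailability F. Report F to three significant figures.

F = 0.217

Trapezoidal AUC_0→12 (transdermal patch):
  [0→3]: (0.0+203.5)/2 × 3 = 305.25
  [3→5]: (203.5+168.8)/2 × 2 = 372.3
  [5→7]: (168.8+122.5)/2 × 2 = 291.3
  [7→8]: (122.5+102.1)/2 × 1 = 112.3
  [8→12]: (102.1+46.7)/2 × 4 = 297.6
  Sum = 1378.75 µg/L·hr
Tail: C_last/k_e = 46.7/0.205 = 227.805
AUC_0→∞ (transdermal patch) = 1378.75 + 227.805 = 1606.555 µg/L·hr
F = (AUC_ev/D_ev)/(AUC_iv/D_iv) = (1606.555/800)/(1850/200) = 2.00819/9.25 = 0.2171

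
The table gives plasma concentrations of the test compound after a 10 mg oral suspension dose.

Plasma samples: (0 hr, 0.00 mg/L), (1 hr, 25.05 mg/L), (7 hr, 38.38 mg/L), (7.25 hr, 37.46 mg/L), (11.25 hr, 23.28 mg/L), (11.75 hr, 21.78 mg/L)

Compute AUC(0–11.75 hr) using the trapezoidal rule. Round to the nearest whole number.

Trapezoidal AUC_0→11.75:
  [0→1]: (0.00+25.05)/2 × 1 = 12.525
  [1→7]: (25.05+38.38)/2 × 6 = 190.29
  [7→7.25]: (38.38+37.46)/2 × 0.25 = 9.48
  [7.25→11.25]: (37.46+23.28)/2 × 4 = 121.48
  [11.25→11.75]: (23.28+21.78)/2 × 0.5 = 11.265
  Sum = 345.04 mg/L·hr

AUC = 345 mg/L·hr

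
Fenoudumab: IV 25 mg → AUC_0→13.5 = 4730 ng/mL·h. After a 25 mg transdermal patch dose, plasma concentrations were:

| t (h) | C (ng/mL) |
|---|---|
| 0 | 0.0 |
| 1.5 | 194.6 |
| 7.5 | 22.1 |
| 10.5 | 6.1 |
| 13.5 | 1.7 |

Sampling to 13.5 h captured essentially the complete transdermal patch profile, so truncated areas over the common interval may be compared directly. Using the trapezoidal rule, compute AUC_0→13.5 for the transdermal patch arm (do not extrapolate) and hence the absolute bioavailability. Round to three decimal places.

Trapezoidal AUC_0→13.5 (transdermal patch):
  [0→1.5]: (0.0+194.6)/2 × 1.5 = 145.95
  [1.5→7.5]: (194.6+22.1)/2 × 6 = 650.1
  [7.5→10.5]: (22.1+6.1)/2 × 3 = 42.3
  [10.5→13.5]: (6.1+1.7)/2 × 3 = 11.7
  Sum = 850.05 ng/mL·h
F = (AUC_ev/D_ev)/(AUC_iv/D_iv) = (850.05/25)/(4730/25) = 34.002/189.2 = 0.1797

F = 0.180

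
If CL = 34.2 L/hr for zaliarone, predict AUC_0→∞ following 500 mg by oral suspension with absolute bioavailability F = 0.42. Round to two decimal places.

AUC = 6.14 mg/L·hr

AUC_0→∞ = F × Dose / CL
        = 0.42 × 500 / 34.2 = 6.14035 mg/L·hr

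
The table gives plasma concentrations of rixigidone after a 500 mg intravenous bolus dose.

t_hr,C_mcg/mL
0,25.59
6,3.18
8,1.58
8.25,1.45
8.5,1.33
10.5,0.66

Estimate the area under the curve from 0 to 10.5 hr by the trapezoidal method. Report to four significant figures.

AUC = 93.79 mcg/mL·hr

Trapezoidal AUC_0→10.5:
  [0→6]: (25.59+3.18)/2 × 6 = 86.31
  [6→8]: (3.18+1.58)/2 × 2 = 4.76
  [8→8.25]: (1.58+1.45)/2 × 0.25 = 0.37875
  [8.25→8.5]: (1.45+1.33)/2 × 0.25 = 0.3475
  [8.5→10.5]: (1.33+0.66)/2 × 2 = 1.99
  Sum = 93.78625 mcg/mL·hr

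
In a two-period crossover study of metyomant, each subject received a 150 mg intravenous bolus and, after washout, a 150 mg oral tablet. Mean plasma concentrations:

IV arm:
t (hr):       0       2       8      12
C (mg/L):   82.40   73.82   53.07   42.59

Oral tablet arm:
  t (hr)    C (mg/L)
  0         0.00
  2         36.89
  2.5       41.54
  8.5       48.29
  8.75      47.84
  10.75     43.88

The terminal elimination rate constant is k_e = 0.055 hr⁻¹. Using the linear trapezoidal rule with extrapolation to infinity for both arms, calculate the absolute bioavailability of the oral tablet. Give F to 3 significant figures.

F = 0.817

Trapezoidal AUC_0→12 (IV):
  [0→2]: (82.40+73.82)/2 × 2 = 156.22
  [2→8]: (73.82+53.07)/2 × 6 = 380.67
  [8→12]: (53.07+42.59)/2 × 4 = 191.32
  Sum = 728.21 mg/L·hr
IV tail: 42.59/0.055 = 774.364; AUC_iv,0→∞ = 728.21 + 774.364 = 1502.574 mg/L·hr
Trapezoidal AUC_0→10.75 (oral tablet):
  [0→2]: (0.00+36.89)/2 × 2 = 36.89
  [2→2.5]: (36.89+41.54)/2 × 0.5 = 19.6075
  [2.5→8.5]: (41.54+48.29)/2 × 6 = 269.49
  [8.5→8.75]: (48.29+47.84)/2 × 0.25 = 12.01625
  [8.75→10.75]: (47.84+43.88)/2 × 2 = 91.72
  Sum = 429.72375 mg/L·hr
oral tablet tail: 43.88/0.055 = 797.818; AUC_ev,0→∞ = 429.72375 + 797.818 = 1227.54175 mg/L·hr
F = (AUC_ev/D_ev)/(AUC_iv/D_iv) = (1227.54175/150)/(1502.574/150) = 8.18361/10.01716 = 0.8170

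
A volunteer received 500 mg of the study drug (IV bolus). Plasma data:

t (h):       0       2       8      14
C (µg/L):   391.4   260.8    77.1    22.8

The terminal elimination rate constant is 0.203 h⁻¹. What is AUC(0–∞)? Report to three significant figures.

Trapezoidal AUC_0→14:
  [0→2]: (391.4+260.8)/2 × 2 = 652.2
  [2→8]: (260.8+77.1)/2 × 6 = 1013.7
  [8→14]: (77.1+22.8)/2 × 6 = 299.7
  Sum = 1965.6 µg/L·h
Extrapolated tail: C_last / k_e = 22.8 / 0.203 = 112.315
AUC_0→∞ = 1965.6 + 112.315 = 2077.915 µg/L·h

AUC = 2080 µg/L·h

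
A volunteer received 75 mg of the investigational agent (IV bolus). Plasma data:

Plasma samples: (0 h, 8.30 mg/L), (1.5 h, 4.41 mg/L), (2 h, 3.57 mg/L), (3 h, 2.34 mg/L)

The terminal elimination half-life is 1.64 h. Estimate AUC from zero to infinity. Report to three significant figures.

AUC = 20.0 mg/L·h

Trapezoidal AUC_0→3:
  [0→1.5]: (8.30+4.41)/2 × 1.5 = 9.5325
  [1.5→2]: (4.41+3.57)/2 × 0.5 = 1.995
  [2→3]: (3.57+2.34)/2 × 1 = 2.955
  Sum = 14.4825 mg/L·h
k_e = ln2 / t½ = 0.693147 / 1.64 = 0.4227 h^-1
Extrapolated tail: C_last / k_e = 2.34 / 0.4227 = 5.536
AUC_0→∞ = 14.4825 + 5.536 = 20.0185 mg/L·h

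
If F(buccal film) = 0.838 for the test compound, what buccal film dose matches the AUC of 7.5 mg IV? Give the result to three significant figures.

For equal systemic exposure: F × D_ev = D_iv
D_ev = D_iv / F = 7.5 / 0.838 = 8.94988 mg

D_buccal = 8.95 mg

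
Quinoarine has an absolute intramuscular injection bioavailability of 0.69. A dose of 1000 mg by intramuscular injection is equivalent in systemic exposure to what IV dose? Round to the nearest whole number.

D_iv = 690 mg

Systemic exposure from an extravascular dose = F × D_ev, so the equivalent IV dose is F × D_ev.
D_iv = F × D_ev = 0.69 × 1000 = 690 mg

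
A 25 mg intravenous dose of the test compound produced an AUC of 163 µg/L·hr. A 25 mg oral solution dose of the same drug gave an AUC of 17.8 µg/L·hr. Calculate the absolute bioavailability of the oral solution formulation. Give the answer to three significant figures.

F = (AUC_ev / D_ev) / (AUC_iv / D_iv)
  = (17.8/25) / (163/25)
  = 0.712 / 6.52 = 0.1092

F = 0.109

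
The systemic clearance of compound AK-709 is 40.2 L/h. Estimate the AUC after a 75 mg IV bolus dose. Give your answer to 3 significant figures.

AUC_0→∞ = Dose_iv / CL
        = 75 / 40.2 = 1.86567 mg/L·h

AUC = 1.87 mg/L·h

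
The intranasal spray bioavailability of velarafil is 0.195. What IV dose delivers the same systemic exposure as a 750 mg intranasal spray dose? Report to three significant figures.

Systemic exposure from an extravascular dose = F × D_ev, so the equivalent IV dose is F × D_ev.
D_iv = F × D_ev = 0.195 × 750 = 146.25 mg

D_iv = 146 mg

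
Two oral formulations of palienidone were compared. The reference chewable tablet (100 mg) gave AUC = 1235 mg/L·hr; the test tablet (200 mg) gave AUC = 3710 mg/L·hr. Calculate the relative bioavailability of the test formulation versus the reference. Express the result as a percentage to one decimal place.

F_rel = (AUC_test/D_test) / (AUC_ref/D_ref)
      = (3710/200) / (1235/100)
      = 18.55 / 12.35 = 1.5020 = 150.20%

F_rel = 150.2%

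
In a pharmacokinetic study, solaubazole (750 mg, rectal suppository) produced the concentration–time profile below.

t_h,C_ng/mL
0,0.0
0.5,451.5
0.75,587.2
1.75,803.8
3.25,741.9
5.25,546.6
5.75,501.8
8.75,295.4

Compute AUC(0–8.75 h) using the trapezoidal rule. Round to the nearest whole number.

Trapezoidal AUC_0→8.75:
  [0→0.5]: (0.0+451.5)/2 × 0.5 = 112.875
  [0.5→0.75]: (451.5+587.2)/2 × 0.25 = 129.8375
  [0.75→1.75]: (587.2+803.8)/2 × 1 = 695.5
  [1.75→3.25]: (803.8+741.9)/2 × 1.5 = 1159.275
  [3.25→5.25]: (741.9+546.6)/2 × 2 = 1288.5
  [5.25→5.75]: (546.6+501.8)/2 × 0.5 = 262.1
  [5.75→8.75]: (501.8+295.4)/2 × 3 = 1195.8
  Sum = 4843.8875 ng/mL·h

AUC = 4844 ng/mL·h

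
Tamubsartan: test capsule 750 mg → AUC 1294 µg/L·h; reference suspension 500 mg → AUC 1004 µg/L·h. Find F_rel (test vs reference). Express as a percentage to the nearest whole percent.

F_rel = (AUC_test/D_test) / (AUC_ref/D_ref)
      = (1294/750) / (1004/500)
      = 1.72533 / 2.008 = 0.8592 = 85.92%

F_rel = 86%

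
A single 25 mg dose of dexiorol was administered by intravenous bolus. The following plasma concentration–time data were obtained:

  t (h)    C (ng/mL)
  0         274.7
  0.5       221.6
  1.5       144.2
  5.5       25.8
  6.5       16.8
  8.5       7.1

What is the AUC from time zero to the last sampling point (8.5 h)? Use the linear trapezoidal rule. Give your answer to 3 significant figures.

AUC = 692 ng/mL·h

Trapezoidal AUC_0→8.5:
  [0→0.5]: (274.7+221.6)/2 × 0.5 = 124.075
  [0.5→1.5]: (221.6+144.2)/2 × 1 = 182.9
  [1.5→5.5]: (144.2+25.8)/2 × 4 = 340.0
  [5.5→6.5]: (25.8+16.8)/2 × 1 = 21.3
  [6.5→8.5]: (16.8+7.1)/2 × 2 = 23.9
  Sum = 692.175 ng/mL·h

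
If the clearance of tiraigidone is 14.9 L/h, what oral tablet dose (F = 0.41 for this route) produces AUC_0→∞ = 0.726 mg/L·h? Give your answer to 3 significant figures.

Dose = 26.4 mg

Dose = CL × AUC_0→∞ / F
     = 14.9 × 0.726 / 0.41 = 26.3839 mg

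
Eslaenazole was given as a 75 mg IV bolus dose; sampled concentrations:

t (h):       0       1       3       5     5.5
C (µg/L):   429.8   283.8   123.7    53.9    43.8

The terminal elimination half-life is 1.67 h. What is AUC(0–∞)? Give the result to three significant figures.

AUC = 1070 µg/L·h

Trapezoidal AUC_0→5.5:
  [0→1]: (429.8+283.8)/2 × 1 = 356.8
  [1→3]: (283.8+123.7)/2 × 2 = 407.5
  [3→5]: (123.7+53.9)/2 × 2 = 177.6
  [5→5.5]: (53.9+43.8)/2 × 0.5 = 24.425
  Sum = 966.325 µg/L·h
k_e = ln2 / t½ = 0.693147 / 1.67 = 0.4151 h^-1
Extrapolated tail: C_last / k_e = 43.8 / 0.4151 = 105.517
AUC_0→∞ = 966.325 + 105.517 = 1071.842 µg/L·h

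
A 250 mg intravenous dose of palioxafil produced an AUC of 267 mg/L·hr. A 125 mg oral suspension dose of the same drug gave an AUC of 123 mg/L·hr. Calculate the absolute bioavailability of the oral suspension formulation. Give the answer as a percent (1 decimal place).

F = (AUC_ev / D_ev) / (AUC_iv / D_iv)
  = (123/125) / (267/250)
  = 0.984 / 1.068 = 0.9213
  = 92.13%

F = 92.1%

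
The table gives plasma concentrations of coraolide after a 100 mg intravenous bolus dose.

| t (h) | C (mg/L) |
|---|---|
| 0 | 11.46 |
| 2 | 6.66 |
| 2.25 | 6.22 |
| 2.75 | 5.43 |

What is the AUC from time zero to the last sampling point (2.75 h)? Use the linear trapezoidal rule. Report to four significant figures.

Trapezoidal AUC_0→2.75:
  [0→2]: (11.46+6.66)/2 × 2 = 18.12
  [2→2.25]: (6.66+6.22)/2 × 0.25 = 1.61
  [2.25→2.75]: (6.22+5.43)/2 × 0.5 = 2.9125
  Sum = 22.6425 mg/L·h

AUC = 22.64 mg/L·h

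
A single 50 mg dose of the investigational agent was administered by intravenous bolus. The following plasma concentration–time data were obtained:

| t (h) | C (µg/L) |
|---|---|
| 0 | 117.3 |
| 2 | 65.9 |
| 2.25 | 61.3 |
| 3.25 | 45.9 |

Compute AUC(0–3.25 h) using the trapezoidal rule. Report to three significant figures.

Trapezoidal AUC_0→3.25:
  [0→2]: (117.3+65.9)/2 × 2 = 183.2
  [2→2.25]: (65.9+61.3)/2 × 0.25 = 15.9
  [2.25→3.25]: (61.3+45.9)/2 × 1 = 53.6
  Sum = 252.7 µg/L·h

AUC = 253 µg/L·h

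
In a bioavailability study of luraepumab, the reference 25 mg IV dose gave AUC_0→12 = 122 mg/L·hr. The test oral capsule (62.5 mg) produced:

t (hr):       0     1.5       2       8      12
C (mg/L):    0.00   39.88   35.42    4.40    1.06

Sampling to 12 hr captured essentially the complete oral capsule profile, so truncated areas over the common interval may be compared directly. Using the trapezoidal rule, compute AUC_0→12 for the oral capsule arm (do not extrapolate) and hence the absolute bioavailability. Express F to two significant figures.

Trapezoidal AUC_0→12 (oral capsule):
  [0→1.5]: (0.00+39.88)/2 × 1.5 = 29.91
  [1.5→2]: (39.88+35.42)/2 × 0.5 = 18.825
  [2→8]: (35.42+4.40)/2 × 6 = 119.46
  [8→12]: (4.40+1.06)/2 × 4 = 10.92
  Sum = 179.115 mg/L·hr
F = (AUC_ev/D_ev)/(AUC_iv/D_iv) = (179.115/62.5)/(122/25) = 2.86584/4.88 = 0.5873

F = 0.59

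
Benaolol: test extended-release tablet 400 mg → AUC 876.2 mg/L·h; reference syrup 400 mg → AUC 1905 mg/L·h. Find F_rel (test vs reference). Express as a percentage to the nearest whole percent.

F_rel = (AUC_test/D_test) / (AUC_ref/D_ref)
      = (876.2/400) / (1905/400)
      = 2.1905 / 4.7625 = 0.4599 = 45.99%

F_rel = 46%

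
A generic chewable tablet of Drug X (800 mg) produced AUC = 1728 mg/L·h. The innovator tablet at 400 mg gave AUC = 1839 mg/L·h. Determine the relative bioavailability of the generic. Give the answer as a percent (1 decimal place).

F_rel = 47.0%

F_rel = (AUC_test/D_test) / (AUC_ref/D_ref)
      = (1728/800) / (1839/400)
      = 2.16 / 4.5975 = 0.4698 = 46.98%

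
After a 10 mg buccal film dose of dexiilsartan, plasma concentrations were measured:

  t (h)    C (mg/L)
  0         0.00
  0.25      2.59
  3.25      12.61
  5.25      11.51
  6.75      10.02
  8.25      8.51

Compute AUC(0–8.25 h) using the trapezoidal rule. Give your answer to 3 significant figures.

AUC = 77.3 mg/L·h

Trapezoidal AUC_0→8.25:
  [0→0.25]: (0.00+2.59)/2 × 0.25 = 0.32375
  [0.25→3.25]: (2.59+12.61)/2 × 3 = 22.8
  [3.25→5.25]: (12.61+11.51)/2 × 2 = 24.12
  [5.25→6.75]: (11.51+10.02)/2 × 1.5 = 16.1475
  [6.75→8.25]: (10.02+8.51)/2 × 1.5 = 13.8975
  Sum = 77.28875 mg/L·h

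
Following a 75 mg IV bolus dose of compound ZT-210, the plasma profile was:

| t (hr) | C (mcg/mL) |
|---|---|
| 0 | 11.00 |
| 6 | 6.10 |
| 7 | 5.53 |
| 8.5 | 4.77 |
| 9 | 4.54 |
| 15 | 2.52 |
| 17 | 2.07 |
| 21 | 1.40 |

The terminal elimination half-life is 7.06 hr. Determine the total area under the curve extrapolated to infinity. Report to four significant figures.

Trapezoidal AUC_0→21:
  [0→6]: (11.00+6.10)/2 × 6 = 51.3
  [6→7]: (6.10+5.53)/2 × 1 = 5.815
  [7→8.5]: (5.53+4.77)/2 × 1.5 = 7.725
  [8.5→9]: (4.77+4.54)/2 × 0.5 = 2.3275
  [9→15]: (4.54+2.52)/2 × 6 = 21.18
  [15→17]: (2.52+2.07)/2 × 2 = 4.59
  [17→21]: (2.07+1.40)/2 × 4 = 6.94
  Sum = 99.8775 mcg/mL·hr
k_e = ln2 / t½ = 0.693147 / 7.06 = 0.0982 hr^-1
Extrapolated tail: C_last / k_e = 1.40 / 0.0982 = 14.257
AUC_0→∞ = 99.8775 + 14.257 = 114.1345 mcg/mL·hr

AUC = 114.1 mcg/mL·hr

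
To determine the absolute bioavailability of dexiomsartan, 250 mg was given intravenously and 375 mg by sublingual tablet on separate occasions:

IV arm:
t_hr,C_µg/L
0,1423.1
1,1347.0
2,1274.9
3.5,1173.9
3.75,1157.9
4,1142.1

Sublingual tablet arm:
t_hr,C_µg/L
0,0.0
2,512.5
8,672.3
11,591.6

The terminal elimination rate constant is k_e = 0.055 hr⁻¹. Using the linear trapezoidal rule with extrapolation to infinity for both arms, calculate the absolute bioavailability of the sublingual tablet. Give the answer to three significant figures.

F = 0.431

Trapezoidal AUC_0→4 (IV):
  [0→1]: (1423.1+1347.0)/2 × 1 = 1385.05
  [1→2]: (1347.0+1274.9)/2 × 1 = 1310.95
  [2→3.5]: (1274.9+1173.9)/2 × 1.5 = 1836.6
  [3.5→3.75]: (1173.9+1157.9)/2 × 0.25 = 291.475
  [3.75→4]: (1157.9+1142.1)/2 × 0.25 = 287.5
  Sum = 5111.575 µg/L·hr
IV tail: 1142.1/0.055 = 20765.455; AUC_iv,0→∞ = 5111.575 + 20765.455 = 25877.03 µg/L·hr
Trapezoidal AUC_0→11 (sublingual tablet):
  [0→2]: (0.0+512.5)/2 × 2 = 512.5
  [2→8]: (512.5+672.3)/2 × 6 = 3554.4
  [8→11]: (672.3+591.6)/2 × 3 = 1895.85
  Sum = 5962.75 µg/L·hr
sublingual tablet tail: 591.6/0.055 = 10756.364; AUC_ev,0→∞ = 5962.75 + 10756.364 = 16719.114 µg/L·hr
F = (AUC_ev/D_ev)/(AUC_iv/D_iv) = (16719.114/375)/(25877.03/250) = 44.584304/103.50812 = 0.4307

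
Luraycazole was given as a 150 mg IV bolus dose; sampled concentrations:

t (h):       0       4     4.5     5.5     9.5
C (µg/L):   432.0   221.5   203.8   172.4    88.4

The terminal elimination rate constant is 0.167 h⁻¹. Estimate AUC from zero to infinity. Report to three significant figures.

Trapezoidal AUC_0→9.5:
  [0→4]: (432.0+221.5)/2 × 4 = 1307.0
  [4→4.5]: (221.5+203.8)/2 × 0.5 = 106.325
  [4.5→5.5]: (203.8+172.4)/2 × 1 = 188.1
  [5.5→9.5]: (172.4+88.4)/2 × 4 = 521.6
  Sum = 2123.025 µg/L·h
Extrapolated tail: C_last / k_e = 88.4 / 0.167 = 529.341
AUC_0→∞ = 2123.025 + 529.341 = 2652.366 µg/L·h

AUC = 2650 µg/L·h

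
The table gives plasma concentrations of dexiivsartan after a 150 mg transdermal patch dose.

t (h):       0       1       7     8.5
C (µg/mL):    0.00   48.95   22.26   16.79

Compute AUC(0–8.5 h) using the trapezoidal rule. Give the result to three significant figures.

AUC = 267 µg/mL·h

Trapezoidal AUC_0→8.5:
  [0→1]: (0.00+48.95)/2 × 1 = 24.475
  [1→7]: (48.95+22.26)/2 × 6 = 213.63
  [7→8.5]: (22.26+16.79)/2 × 1.5 = 29.2875
  Sum = 267.3925 µg/mL·h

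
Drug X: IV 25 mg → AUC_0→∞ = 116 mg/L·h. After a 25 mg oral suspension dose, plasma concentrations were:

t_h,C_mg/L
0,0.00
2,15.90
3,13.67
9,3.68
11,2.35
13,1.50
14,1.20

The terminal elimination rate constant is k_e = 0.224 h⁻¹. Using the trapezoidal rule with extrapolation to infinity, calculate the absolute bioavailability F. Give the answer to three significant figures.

Trapezoidal AUC_0→14 (oral suspension):
  [0→2]: (0.00+15.90)/2 × 2 = 15.9
  [2→3]: (15.90+13.67)/2 × 1 = 14.785
  [3→9]: (13.67+3.68)/2 × 6 = 52.05
  [9→11]: (3.68+2.35)/2 × 2 = 6.03
  [11→13]: (2.35+1.50)/2 × 2 = 3.85
  [13→14]: (1.50+1.20)/2 × 1 = 1.35
  Sum = 93.965 mg/L·h
Tail: C_last/k_e = 1.20/0.224 = 5.357
AUC_0→∞ (oral suspension) = 93.965 + 5.357 = 99.322 mg/L·h
F = (AUC_ev/D_ev)/(AUC_iv/D_iv) = (99.322/25)/(116/25) = 3.97288/4.64 = 0.8562

F = 0.856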